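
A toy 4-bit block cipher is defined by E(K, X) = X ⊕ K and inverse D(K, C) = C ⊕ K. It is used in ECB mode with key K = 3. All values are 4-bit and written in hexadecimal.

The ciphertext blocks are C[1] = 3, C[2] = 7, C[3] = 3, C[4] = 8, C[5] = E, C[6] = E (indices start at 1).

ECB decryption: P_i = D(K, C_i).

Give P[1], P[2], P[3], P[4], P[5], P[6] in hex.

P[1]: D(K, 3) = 0.
P[2]: D(K, 7) = 4.
P[3]: D(K, 3) = 0.
P[4]: D(K, 8) = B.
P[5]: D(K, E) = D.
P[6]: D(K, E) = D.

P[1] = 0, P[2] = 4, P[3] = 0, P[4] = B, P[5] = D, P[6] = D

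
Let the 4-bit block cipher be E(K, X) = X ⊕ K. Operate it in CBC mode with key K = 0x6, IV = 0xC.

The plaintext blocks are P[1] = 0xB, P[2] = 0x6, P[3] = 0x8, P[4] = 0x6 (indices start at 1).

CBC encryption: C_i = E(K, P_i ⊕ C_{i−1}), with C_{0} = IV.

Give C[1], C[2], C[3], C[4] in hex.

C[1]: P[1] ⊕ 0xC = 0x7; E(K, 0x7) = 0x1.
C[2]: P[2] ⊕ 0x1 = 0x7; E(K, 0x7) = 0x1.
C[3]: P[3] ⊕ 0x1 = 0x9; E(K, 0x9) = 0xF.
C[4]: P[4] ⊕ 0xF = 0x9; E(K, 0x9) = 0xF.

C[1] = 0x1, C[2] = 0x1, C[3] = 0xF, C[4] = 0xF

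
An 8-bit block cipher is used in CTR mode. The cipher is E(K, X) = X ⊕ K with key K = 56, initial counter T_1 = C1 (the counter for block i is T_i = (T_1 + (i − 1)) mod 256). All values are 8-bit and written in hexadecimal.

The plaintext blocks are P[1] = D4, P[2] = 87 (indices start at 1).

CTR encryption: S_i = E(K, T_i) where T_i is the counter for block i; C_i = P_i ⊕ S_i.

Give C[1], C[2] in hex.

C[1] = 43, C[2] = 13

C[1]: T = C1, S = E(K, T) = 97; D4 ⊕ 97 = 43.
C[2]: T = C2, S = E(K, T) = 94; 87 ⊕ 94 = 13.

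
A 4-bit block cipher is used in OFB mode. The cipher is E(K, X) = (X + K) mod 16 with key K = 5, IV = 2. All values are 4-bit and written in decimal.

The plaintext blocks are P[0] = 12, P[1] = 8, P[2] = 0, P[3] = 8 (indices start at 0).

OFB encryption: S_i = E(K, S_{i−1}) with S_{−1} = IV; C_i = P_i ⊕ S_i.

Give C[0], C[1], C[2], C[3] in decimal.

C[0]: S = E(K, 2) = 7; 12 ⊕ 7 = 11.
C[1]: S = E(K, 7) = 12; 8 ⊕ 12 = 4.
C[2]: S = E(K, 12) = 1; 0 ⊕ 1 = 1.
C[3]: S = E(K, 1) = 6; 8 ⊕ 6 = 14.

C[0] = 11, C[1] = 4, C[2] = 1, C[3] = 14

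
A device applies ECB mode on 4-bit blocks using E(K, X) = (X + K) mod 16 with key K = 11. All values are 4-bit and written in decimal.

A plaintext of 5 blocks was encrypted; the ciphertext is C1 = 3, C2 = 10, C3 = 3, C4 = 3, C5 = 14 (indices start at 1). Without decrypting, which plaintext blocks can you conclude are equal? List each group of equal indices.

P1 = P3 = P4

ECB encrypts each block independently with the same key, so equal ciphertext blocks imply equal plaintext blocks.
C1 = C3 = C4 = 3, so P1 = P3 = P4.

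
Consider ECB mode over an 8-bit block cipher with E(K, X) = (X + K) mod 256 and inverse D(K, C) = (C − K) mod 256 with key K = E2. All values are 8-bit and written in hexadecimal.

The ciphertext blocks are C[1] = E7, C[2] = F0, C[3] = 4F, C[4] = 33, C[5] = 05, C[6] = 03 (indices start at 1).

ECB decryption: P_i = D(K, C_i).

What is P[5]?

P[5]: D(K, 05) = 23.

P[5] = 23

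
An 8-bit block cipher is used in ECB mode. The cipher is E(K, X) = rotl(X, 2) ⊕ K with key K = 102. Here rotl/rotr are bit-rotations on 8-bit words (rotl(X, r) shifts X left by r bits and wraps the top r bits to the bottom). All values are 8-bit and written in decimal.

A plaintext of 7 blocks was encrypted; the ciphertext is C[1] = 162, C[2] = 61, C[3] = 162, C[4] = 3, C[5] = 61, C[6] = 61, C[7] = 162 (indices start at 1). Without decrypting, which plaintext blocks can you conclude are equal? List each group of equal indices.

ECB encrypts each block independently with the same key, so equal ciphertext blocks imply equal plaintext blocks.
C[1] = C[3] = C[7] = 162, so P[1] = P[3] = P[7].
C[2] = C[5] = C[6] = 61, so P[2] = P[5] = P[6].

P[1] = P[3] = P[7]; P[2] = P[5] = P[6]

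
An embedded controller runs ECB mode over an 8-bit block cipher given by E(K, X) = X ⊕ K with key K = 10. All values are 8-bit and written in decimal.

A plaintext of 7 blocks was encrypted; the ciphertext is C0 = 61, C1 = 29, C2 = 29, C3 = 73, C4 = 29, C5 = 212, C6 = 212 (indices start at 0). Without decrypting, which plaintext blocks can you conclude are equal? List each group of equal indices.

P1 = P2 = P4; P5 = P6

ECB encrypts each block independently with the same key, so equal ciphertext blocks imply equal plaintext blocks.
C1 = C2 = C4 = 29, so P1 = P2 = P4.
C5 = C6 = 212, so P5 = P6.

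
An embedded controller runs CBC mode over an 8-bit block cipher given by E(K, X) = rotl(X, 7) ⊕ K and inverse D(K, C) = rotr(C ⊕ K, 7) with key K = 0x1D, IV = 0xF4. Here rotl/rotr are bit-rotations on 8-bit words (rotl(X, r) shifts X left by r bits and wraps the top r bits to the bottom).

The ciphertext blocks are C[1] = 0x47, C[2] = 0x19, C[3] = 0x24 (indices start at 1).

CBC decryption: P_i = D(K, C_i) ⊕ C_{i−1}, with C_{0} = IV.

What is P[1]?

P[1]: D(K, 0x47) = 0xB4; 0xB4 ⊕ 0xF4 = 0x40.

P[1] = 0x40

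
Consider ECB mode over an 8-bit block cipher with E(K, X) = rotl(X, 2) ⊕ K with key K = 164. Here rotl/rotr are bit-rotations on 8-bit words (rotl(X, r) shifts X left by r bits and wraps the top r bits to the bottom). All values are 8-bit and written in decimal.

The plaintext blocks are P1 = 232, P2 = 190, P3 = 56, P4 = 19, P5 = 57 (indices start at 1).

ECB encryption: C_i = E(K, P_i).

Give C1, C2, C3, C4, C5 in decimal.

C1: E(K, 232) = 7.
C2: E(K, 190) = 94.
C3: E(K, 56) = 68.
C4: E(K, 19) = 232.
C5: E(K, 57) = 64.

C1 = 7, C2 = 94, C3 = 68, C4 = 232, C5 = 64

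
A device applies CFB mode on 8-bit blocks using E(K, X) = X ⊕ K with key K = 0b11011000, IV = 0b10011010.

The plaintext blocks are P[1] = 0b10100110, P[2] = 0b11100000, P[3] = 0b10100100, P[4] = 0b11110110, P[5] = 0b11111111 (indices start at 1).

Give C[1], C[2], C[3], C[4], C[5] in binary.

C[1] = 0b11100100, C[2] = 0b11011100, C[3] = 0b10100000, C[4] = 0b10001110, C[5] = 0b10101001

CFB encryption: C_i = P_i ⊕ E(K, C_{i−1}), with C_{0} = IV.
C[1]: E(K, 0b10011010) = 0b01000010; 0b10100110 ⊕ 0b01000010 = 0b11100100.
C[2]: E(K, 0b11100100) = 0b00111100; 0b11100000 ⊕ 0b00111100 = 0b11011100.
C[3]: E(K, 0b11011100) = 0b00000100; 0b10100100 ⊕ 0b00000100 = 0b10100000.
C[4]: E(K, 0b10100000) = 0b01111000; 0b11110110 ⊕ 0b01111000 = 0b10001110.
C[5]: E(K, 0b10001110) = 0b01010110; 0b11111111 ⊕ 0b01010110 = 0b10101001.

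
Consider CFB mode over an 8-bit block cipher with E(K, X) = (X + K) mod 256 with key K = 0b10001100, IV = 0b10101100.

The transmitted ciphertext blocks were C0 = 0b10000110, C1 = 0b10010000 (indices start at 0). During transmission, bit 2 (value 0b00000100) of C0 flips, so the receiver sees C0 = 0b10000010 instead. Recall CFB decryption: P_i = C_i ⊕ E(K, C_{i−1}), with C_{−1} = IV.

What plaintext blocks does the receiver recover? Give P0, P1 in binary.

Only C0 changed, to 0b10000010. In CFB, a change in C_i flips the same bit in P_i and garbles P_{i+1}. Decrypting the received ciphertext:
P0: E(K, 0b10101100) = 0b00111000; 0b10000010 ⊕ 0b00111000 = 0b10111010.
P1: E(K, 0b10000010) = 0b00001110; 0b10010000 ⊕ 0b00001110 = 0b10011110.
Blocks that differ from the original plaintext: P0, P1.

P0 = 0b10111010, P1 = 0b10011110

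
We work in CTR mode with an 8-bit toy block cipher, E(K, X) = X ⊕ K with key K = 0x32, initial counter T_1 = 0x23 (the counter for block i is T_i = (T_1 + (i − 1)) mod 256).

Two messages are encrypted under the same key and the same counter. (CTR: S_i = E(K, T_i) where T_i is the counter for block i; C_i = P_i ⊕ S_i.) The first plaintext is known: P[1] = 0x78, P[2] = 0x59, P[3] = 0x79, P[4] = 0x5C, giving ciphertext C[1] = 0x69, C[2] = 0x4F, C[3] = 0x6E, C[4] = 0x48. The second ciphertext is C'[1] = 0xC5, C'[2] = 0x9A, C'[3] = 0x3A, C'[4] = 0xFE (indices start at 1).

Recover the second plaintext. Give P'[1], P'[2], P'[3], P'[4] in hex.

In CTR with a reused counter, both messages share the same keystream S_i, so C_i ⊕ C'_i = P_i ⊕ P'_i and thus P'_i = P_i ⊕ C_i ⊕ C'_i.
P'[1]: 0x78 ⊕ 0x69 ⊕ 0xC5 = 0xD4.
P'[2]: 0x59 ⊕ 0x4F ⊕ 0x9A = 0x8C.
P'[3]: 0x79 ⊕ 0x6E ⊕ 0x3A = 0x2D.
P'[4]: 0x5C ⊕ 0x48 ⊕ 0xFE = 0xEA.

P'[1] = 0xD4, P'[2] = 0x8C, P'[3] = 0x2D, P'[4] = 0xEA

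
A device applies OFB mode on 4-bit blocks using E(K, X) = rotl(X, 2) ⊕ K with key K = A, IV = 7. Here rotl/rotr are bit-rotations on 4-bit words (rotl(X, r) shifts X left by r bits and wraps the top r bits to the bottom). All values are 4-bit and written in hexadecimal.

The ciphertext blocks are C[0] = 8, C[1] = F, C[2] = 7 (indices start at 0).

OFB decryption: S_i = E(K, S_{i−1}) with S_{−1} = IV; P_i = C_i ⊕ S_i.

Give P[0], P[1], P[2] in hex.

P[0]: S = E(K, 7) = 7; 8 ⊕ 7 = F.
P[1]: S = E(K, 7) = 7; F ⊕ 7 = 8.
P[2]: S = E(K, 7) = 7; 7 ⊕ 7 = 0.

P[0] = F, P[1] = 8, P[2] = 0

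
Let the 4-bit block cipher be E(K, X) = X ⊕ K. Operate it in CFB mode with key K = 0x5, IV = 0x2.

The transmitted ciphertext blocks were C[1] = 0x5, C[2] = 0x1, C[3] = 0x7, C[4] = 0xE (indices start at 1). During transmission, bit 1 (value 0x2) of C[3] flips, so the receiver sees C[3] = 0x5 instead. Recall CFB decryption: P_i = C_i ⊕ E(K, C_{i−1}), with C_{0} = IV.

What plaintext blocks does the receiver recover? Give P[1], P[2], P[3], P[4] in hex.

P[1] = 0x2, P[2] = 0x1, P[3] = 0x1, P[4] = 0xE

Only C[3] changed, to 0x5. In CFB, a change in C_i flips the same bit in P_i and garbles P_{i+1}. Decrypting the received ciphertext:
P[1]: E(K, 0x2) = 0x7; 0x5 ⊕ 0x7 = 0x2.
P[2]: E(K, 0x5) = 0x0; 0x1 ⊕ 0x0 = 0x1.
P[3]: E(K, 0x1) = 0x4; 0x5 ⊕ 0x4 = 0x1.
P[4]: E(K, 0x5) = 0x0; 0xE ⊕ 0x0 = 0xE.
Blocks that differ from the original plaintext: P[3], P[4].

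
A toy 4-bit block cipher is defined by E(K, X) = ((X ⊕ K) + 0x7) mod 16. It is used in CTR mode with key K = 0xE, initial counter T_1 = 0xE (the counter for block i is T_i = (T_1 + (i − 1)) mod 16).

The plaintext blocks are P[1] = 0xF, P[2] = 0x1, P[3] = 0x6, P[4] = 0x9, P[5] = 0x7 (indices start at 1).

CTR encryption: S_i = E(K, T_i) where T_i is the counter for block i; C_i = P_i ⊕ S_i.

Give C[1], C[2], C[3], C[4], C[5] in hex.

C[1] = 0x8, C[2] = 0x9, C[3] = 0x3, C[4] = 0xF, C[5] = 0x4

C[1]: T = 0xE, S = E(K, T) = 0x7; 0xF ⊕ 0x7 = 0x8.
C[2]: T = 0xF, S = E(K, T) = 0x8; 0x1 ⊕ 0x8 = 0x9.
C[3]: T = 0x0, S = E(K, T) = 0x5; 0x6 ⊕ 0x5 = 0x3.
C[4]: T = 0x1, S = E(K, T) = 0x6; 0x9 ⊕ 0x6 = 0xF.
C[5]: T = 0x2, S = E(K, T) = 0x3; 0x7 ⊕ 0x3 = 0x4.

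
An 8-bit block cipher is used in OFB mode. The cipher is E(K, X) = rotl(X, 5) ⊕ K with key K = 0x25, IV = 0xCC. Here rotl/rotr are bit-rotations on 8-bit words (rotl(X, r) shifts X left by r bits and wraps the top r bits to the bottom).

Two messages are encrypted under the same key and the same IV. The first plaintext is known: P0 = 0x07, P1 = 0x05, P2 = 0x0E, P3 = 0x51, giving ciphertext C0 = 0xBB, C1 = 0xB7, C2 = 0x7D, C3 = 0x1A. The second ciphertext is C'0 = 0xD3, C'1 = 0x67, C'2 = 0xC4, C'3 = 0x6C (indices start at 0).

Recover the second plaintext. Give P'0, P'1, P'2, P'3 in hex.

P'0 = 0x6F, P'1 = 0xD5, P'2 = 0xB7, P'3 = 0x27

In OFB with a reused IV, both messages share the same keystream S_i, so C_i ⊕ C'_i = P_i ⊕ P'_i and thus P'_i = P_i ⊕ C_i ⊕ C'_i.
P'0: 0x07 ⊕ 0xBB ⊕ 0xD3 = 0x6F.
P'1: 0x05 ⊕ 0xB7 ⊕ 0x67 = 0xD5.
P'2: 0x0E ⊕ 0x7D ⊕ 0xC4 = 0xB7.
P'3: 0x51 ⊕ 0x1A ⊕ 0x6C = 0x27.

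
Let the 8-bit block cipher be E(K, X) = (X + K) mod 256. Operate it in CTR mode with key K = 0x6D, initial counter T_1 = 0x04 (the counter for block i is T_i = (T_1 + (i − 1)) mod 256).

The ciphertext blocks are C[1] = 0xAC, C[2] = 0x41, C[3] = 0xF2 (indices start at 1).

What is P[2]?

CTR decryption: S_i = E(K, T_i) where T_i is the counter for block i; P_i = C_i ⊕ S_i.
P[2]: T = 0x05, S = E(K, T) = 0x72; 0x41 ⊕ 0x72 = 0x33.

P[2] = 0x33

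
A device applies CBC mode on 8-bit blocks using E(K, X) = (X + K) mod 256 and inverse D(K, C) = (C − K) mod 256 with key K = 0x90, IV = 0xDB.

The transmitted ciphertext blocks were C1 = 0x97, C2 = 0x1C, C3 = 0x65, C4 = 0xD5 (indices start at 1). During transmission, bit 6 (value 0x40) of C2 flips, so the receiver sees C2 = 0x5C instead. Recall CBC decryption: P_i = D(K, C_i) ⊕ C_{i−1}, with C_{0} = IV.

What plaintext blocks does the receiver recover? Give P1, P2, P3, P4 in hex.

P1 = 0xDC, P2 = 0x5B, P3 = 0x89, P4 = 0x20

Only C2 changed, to 0x5C. In CBC, a change in C_i garbles P_i and flips the same bit in P_{i+1}. Decrypting the received ciphertext:
P1: D(K, 0x97) = 0x07; 0x07 ⊕ 0xDB = 0xDC.
P2: D(K, 0x5C) = 0xCC; 0xCC ⊕ 0x97 = 0x5B.
P3: D(K, 0x65) = 0xD5; 0xD5 ⊕ 0x5C = 0x89.
P4: D(K, 0xD5) = 0x45; 0x45 ⊕ 0x65 = 0x20.
Blocks that differ from the original plaintext: P2, P3.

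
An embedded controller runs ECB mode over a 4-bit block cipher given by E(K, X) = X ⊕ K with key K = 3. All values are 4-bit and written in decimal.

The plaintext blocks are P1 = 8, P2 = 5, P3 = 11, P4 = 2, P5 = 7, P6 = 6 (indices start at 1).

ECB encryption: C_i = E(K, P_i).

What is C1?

C1 = 11

C1: E(K, 8) = 11.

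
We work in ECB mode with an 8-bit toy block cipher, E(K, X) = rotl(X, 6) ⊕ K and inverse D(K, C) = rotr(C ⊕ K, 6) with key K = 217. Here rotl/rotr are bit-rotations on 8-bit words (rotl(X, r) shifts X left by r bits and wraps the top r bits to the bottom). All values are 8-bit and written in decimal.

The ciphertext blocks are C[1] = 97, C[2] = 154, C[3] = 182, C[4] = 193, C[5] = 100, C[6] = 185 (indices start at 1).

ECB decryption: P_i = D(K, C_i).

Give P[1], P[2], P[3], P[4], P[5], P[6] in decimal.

P[1] = 226, P[2] = 13, P[3] = 189, P[4] = 96, P[5] = 246, P[6] = 129

P[1]: D(K, 97) = 226.
P[2]: D(K, 154) = 13.
P[3]: D(K, 182) = 189.
P[4]: D(K, 193) = 96.
P[5]: D(K, 100) = 246.
P[6]: D(K, 185) = 129.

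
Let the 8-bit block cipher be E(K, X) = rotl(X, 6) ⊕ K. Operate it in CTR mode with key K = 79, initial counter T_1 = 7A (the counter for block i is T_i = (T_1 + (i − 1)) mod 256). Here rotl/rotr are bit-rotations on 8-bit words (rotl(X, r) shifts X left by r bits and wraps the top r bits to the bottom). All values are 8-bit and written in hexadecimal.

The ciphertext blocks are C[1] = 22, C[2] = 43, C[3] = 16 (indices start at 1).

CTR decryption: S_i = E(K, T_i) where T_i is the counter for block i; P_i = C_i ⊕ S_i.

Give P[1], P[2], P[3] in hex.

P[1]: T = 7A, S = E(K, T) = E7; 22 ⊕ E7 = C5.
P[2]: T = 7B, S = E(K, T) = A7; 43 ⊕ A7 = E4.
P[3]: T = 7C, S = E(K, T) = 66; 16 ⊕ 66 = 70.

P[1] = C5, P[2] = E4, P[3] = 70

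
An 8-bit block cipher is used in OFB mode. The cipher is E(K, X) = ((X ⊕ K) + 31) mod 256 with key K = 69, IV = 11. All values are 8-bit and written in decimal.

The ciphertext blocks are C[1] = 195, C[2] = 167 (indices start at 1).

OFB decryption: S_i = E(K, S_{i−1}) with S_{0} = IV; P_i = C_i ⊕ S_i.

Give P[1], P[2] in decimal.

P[1]: S = E(K, 11) = 109; 195 ⊕ 109 = 174.
P[2]: S = E(K, 109) = 71; 167 ⊕ 71 = 224.

P[1] = 174, P[2] = 224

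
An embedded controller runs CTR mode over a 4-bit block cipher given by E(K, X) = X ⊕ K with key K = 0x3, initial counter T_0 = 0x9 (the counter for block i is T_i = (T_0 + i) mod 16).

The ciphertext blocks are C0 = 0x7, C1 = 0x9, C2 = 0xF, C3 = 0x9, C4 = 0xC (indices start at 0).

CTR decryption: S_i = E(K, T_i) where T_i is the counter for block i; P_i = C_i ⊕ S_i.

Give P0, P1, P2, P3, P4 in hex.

P0 = 0xD, P1 = 0x0, P2 = 0x7, P3 = 0x6, P4 = 0x2

P0: T = 0x9, S = E(K, T) = 0xA; 0x7 ⊕ 0xA = 0xD.
P1: T = 0xA, S = E(K, T) = 0x9; 0x9 ⊕ 0x9 = 0x0.
P2: T = 0xB, S = E(K, T) = 0x8; 0xF ⊕ 0x8 = 0x7.
P3: T = 0xC, S = E(K, T) = 0xF; 0x9 ⊕ 0xF = 0x6.
P4: T = 0xD, S = E(K, T) = 0xE; 0xC ⊕ 0xE = 0x2.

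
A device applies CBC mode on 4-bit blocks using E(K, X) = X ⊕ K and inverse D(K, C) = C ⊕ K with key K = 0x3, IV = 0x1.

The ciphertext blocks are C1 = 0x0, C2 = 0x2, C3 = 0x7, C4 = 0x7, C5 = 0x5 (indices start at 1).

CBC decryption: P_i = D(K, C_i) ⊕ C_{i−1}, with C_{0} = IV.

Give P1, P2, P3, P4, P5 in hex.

P1 = 0x2, P2 = 0x1, P3 = 0x6, P4 = 0x3, P5 = 0x1

P1: D(K, 0x0) = 0x3; 0x3 ⊕ 0x1 = 0x2.
P2: D(K, 0x2) = 0x1; 0x1 ⊕ 0x0 = 0x1.
P3: D(K, 0x7) = 0x4; 0x4 ⊕ 0x2 = 0x6.
P4: D(K, 0x7) = 0x4; 0x4 ⊕ 0x7 = 0x3.
P5: D(K, 0x5) = 0x6; 0x6 ⊕ 0x7 = 0x1.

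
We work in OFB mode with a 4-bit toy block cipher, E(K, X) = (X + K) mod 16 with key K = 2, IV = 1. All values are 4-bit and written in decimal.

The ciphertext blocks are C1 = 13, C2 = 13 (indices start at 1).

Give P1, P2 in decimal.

P1 = 14, P2 = 8

OFB decryption: S_i = E(K, S_{i−1}) with S_{0} = IV; P_i = C_i ⊕ S_i.
P1: S = E(K, 1) = 3; 13 ⊕ 3 = 14.
P2: S = E(K, 3) = 5; 13 ⊕ 5 = 8.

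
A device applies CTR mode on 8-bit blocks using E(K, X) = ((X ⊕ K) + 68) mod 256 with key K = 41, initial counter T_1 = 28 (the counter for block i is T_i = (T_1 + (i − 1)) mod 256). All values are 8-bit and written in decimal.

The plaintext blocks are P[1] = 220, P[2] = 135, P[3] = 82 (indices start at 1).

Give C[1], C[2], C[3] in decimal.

CTR encryption: S_i = E(K, T_i) where T_i is the counter for block i; C_i = P_i ⊕ S_i.
C[1]: T = 28, S = E(K, T) = 121; 220 ⊕ 121 = 165.
C[2]: T = 29, S = E(K, T) = 120; 135 ⊕ 120 = 255.
C[3]: T = 30, S = E(K, T) = 123; 82 ⊕ 123 = 41.

C[1] = 165, C[2] = 255, C[3] = 41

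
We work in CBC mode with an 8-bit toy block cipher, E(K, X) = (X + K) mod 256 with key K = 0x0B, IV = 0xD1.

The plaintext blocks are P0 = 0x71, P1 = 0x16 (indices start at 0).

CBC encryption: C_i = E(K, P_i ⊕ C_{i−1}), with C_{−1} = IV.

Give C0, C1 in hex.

C0: P0 ⊕ 0xD1 = 0xA0; E(K, 0xA0) = 0xAB.
C1: P1 ⊕ 0xAB = 0xBD; E(K, 0xBD) = 0xC8.

C0 = 0xAB, C1 = 0xC8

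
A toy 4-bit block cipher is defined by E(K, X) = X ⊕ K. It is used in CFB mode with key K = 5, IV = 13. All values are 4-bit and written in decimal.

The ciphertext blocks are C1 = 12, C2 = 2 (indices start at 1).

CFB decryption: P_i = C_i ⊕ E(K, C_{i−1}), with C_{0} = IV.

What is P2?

P2: E(K, 12) = 9; 2 ⊕ 9 = 11.

P2 = 11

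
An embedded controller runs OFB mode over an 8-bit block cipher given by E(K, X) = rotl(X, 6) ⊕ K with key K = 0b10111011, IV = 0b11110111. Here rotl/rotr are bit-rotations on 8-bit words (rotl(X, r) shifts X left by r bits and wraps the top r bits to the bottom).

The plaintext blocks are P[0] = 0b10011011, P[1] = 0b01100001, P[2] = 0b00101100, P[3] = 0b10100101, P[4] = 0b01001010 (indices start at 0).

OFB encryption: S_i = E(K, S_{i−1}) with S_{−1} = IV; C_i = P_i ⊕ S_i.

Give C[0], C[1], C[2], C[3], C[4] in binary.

C[0]: S = E(K, 0b11110111) = 0b01000110; 0b10011011 ⊕ 0b01000110 = 0b11011101.
C[1]: S = E(K, 0b01000110) = 0b00101010; 0b01100001 ⊕ 0b00101010 = 0b01001011.
C[2]: S = E(K, 0b00101010) = 0b00110001; 0b00101100 ⊕ 0b00110001 = 0b00011101.
C[3]: S = E(K, 0b00110001) = 0b11110111; 0b10100101 ⊕ 0b11110111 = 0b01010010.
C[4]: S = E(K, 0b11110111) = 0b01000110; 0b01001010 ⊕ 0b01000110 = 0b00001100.

C[0] = 0b11011101, C[1] = 0b01001011, C[2] = 0b00011101, C[3] = 0b01010010, C[4] = 0b00001100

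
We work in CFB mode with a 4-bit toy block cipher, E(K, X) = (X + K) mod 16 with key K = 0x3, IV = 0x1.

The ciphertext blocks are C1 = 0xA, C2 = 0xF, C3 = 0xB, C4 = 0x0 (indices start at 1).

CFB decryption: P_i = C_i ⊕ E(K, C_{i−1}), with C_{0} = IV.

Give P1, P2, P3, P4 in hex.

P1 = 0xE, P2 = 0x2, P3 = 0x9, P4 = 0xE

P1: E(K, 0x1) = 0x4; 0xA ⊕ 0x4 = 0xE.
P2: E(K, 0xA) = 0xD; 0xF ⊕ 0xD = 0x2.
P3: E(K, 0xF) = 0x2; 0xB ⊕ 0x2 = 0x9.
P4: E(K, 0xB) = 0xE; 0x0 ⊕ 0xE = 0xE.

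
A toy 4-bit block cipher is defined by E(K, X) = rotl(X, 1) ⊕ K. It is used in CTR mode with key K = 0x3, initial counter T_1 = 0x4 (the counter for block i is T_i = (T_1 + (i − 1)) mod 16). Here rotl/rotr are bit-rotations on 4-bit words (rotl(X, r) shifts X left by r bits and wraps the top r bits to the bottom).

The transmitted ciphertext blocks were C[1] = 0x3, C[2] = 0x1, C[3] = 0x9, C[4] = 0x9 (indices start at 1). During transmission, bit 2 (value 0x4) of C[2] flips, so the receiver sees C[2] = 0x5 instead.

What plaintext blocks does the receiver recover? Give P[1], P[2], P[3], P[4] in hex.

CTR decryption: S_i = E(K, T_i) where T_i is the counter for block i; P_i = C_i ⊕ S_i.
Only C[2] changed, to 0x5. In CTR, a change in C_i flips the same bit in P_i only; the keystream is unaffected. Decrypting the received ciphertext:
P[1]: T = 0x4, S = E(K, T) = 0xB; 0x3 ⊕ 0xB = 0x8.
P[2]: T = 0x5, S = E(K, T) = 0x9; 0x5 ⊕ 0x9 = 0xC.
P[3]: T = 0x6, S = E(K, T) = 0xF; 0x9 ⊕ 0xF = 0x6.
P[4]: T = 0x7, S = E(K, T) = 0xD; 0x9 ⊕ 0xD = 0x4.
Blocks that differ from the original plaintext: P[2].

P[1] = 0x8, P[2] = 0xC, P[3] = 0x6, P[4] = 0x4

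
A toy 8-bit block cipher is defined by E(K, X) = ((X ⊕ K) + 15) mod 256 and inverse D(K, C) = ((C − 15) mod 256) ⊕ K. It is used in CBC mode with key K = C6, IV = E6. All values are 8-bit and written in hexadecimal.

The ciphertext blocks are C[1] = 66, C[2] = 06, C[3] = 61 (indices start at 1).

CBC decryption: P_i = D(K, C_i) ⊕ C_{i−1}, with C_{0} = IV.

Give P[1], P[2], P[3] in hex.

P[1] = 71, P[2] = 51, P[3] = 8C

P[1]: D(K, 66) = 97; 97 ⊕ E6 = 71.
P[2]: D(K, 06) = 37; 37 ⊕ 66 = 51.
P[3]: D(K, 61) = 8A; 8A ⊕ 06 = 8C.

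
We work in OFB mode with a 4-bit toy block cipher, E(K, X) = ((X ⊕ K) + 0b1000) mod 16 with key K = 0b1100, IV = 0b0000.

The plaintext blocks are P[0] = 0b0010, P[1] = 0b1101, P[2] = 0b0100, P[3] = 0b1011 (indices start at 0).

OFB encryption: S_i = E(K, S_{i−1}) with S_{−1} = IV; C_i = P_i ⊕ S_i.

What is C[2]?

C[2] = 0b0000

C[0]: S = E(K, 0b0000) = 0b0100; 0b0010 ⊕ 0b0100 = 0b0110.
C[1]: S = E(K, 0b0100) = 0b0000; 0b1101 ⊕ 0b0000 = 0b1101.
C[2]: S = E(K, 0b0000) = 0b0100; 0b0100 ⊕ 0b0100 = 0b0000.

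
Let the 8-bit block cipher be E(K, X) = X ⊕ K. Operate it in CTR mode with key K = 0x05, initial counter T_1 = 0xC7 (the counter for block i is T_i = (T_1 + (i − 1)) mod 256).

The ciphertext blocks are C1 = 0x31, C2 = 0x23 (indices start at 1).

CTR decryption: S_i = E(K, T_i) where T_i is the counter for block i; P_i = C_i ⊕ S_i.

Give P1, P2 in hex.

P1: T = 0xC7, S = E(K, T) = 0xC2; 0x31 ⊕ 0xC2 = 0xF3.
P2: T = 0xC8, S = E(K, T) = 0xCD; 0x23 ⊕ 0xCD = 0xEE.

P1 = 0xF3, P2 = 0xEE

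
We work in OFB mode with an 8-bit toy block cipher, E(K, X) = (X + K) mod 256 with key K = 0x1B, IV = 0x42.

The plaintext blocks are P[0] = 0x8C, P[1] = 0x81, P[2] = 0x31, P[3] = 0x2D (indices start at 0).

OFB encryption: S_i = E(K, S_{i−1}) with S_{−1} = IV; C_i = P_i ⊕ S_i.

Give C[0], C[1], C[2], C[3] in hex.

C[0] = 0xD1, C[1] = 0xF9, C[2] = 0xA2, C[3] = 0x83

C[0]: S = E(K, 0x42) = 0x5D; 0x8C ⊕ 0x5D = 0xD1.
C[1]: S = E(K, 0x5D) = 0x78; 0x81 ⊕ 0x78 = 0xF9.
C[2]: S = E(K, 0x78) = 0x93; 0x31 ⊕ 0x93 = 0xA2.
C[3]: S = E(K, 0x93) = 0xAE; 0x2D ⊕ 0xAE = 0x83.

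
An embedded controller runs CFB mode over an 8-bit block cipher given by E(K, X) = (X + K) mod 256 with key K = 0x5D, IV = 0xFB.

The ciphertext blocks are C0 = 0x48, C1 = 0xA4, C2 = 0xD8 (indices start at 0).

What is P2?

P2 = 0xD9

CFB decryption: P_i = C_i ⊕ E(K, C_{i−1}), with C_{−1} = IV.
P2: E(K, 0xA4) = 0x01; 0xD8 ⊕ 0x01 = 0xD9.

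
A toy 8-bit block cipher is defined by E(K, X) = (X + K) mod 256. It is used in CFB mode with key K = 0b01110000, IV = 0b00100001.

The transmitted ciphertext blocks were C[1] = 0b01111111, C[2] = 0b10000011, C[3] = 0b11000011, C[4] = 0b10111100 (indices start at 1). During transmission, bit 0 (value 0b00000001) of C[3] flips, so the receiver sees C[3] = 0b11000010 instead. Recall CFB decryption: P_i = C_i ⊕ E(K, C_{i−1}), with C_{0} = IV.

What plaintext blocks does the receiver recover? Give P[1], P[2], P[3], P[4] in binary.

Only C[3] changed, to 0b11000010. In CFB, a change in C_i flips the same bit in P_i and garbles P_{i+1}. Decrypting the received ciphertext:
P[1]: E(K, 0b00100001) = 0b10010001; 0b01111111 ⊕ 0b10010001 = 0b11101110.
P[2]: E(K, 0b01111111) = 0b11101111; 0b10000011 ⊕ 0b11101111 = 0b01101100.
P[3]: E(K, 0b10000011) = 0b11110011; 0b11000010 ⊕ 0b11110011 = 0b00110001.
P[4]: E(K, 0b11000010) = 0b00110010; 0b10111100 ⊕ 0b00110010 = 0b10001110.
Blocks that differ from the original plaintext: P[3], P[4].

P[1] = 0b11101110, P[2] = 0b01101100, P[3] = 0b00110001, P[4] = 0b10001110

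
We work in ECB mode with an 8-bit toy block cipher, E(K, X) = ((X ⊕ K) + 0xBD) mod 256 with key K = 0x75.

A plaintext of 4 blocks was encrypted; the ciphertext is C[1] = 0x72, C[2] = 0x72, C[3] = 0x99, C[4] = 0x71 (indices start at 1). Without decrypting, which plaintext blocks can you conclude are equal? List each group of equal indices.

P[1] = P[2]

ECB encrypts each block independently with the same key, so equal ciphertext blocks imply equal plaintext blocks.
C[1] = C[2] = 0x72, so P[1] = P[2].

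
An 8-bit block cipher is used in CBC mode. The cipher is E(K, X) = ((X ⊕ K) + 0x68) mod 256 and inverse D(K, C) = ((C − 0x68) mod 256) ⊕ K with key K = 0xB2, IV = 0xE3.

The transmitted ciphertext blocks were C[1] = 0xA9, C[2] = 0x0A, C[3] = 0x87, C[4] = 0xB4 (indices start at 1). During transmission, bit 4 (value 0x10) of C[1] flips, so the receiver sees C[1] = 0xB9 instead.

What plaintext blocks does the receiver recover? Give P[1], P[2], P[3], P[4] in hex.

CBC decryption: P_i = D(K, C_i) ⊕ C_{i−1}, with C_{0} = IV.
Only C[1] changed, to 0xB9. In CBC, a change in C_i garbles P_i and flips the same bit in P_{i+1}. Decrypting the received ciphertext:
P[1]: D(K, 0xB9) = 0xE3; 0xE3 ⊕ 0xE3 = 0x00.
P[2]: D(K, 0x0A) = 0x10; 0x10 ⊕ 0xB9 = 0xA9.
P[3]: D(K, 0x87) = 0xAD; 0xAD ⊕ 0x0A = 0xA7.
P[4]: D(K, 0xB4) = 0xFE; 0xFE ⊕ 0x87 = 0x79.
Blocks that differ from the original plaintext: P[1], P[2].

P[1] = 0x00, P[2] = 0xA9, P[3] = 0xA7, P[4] = 0x79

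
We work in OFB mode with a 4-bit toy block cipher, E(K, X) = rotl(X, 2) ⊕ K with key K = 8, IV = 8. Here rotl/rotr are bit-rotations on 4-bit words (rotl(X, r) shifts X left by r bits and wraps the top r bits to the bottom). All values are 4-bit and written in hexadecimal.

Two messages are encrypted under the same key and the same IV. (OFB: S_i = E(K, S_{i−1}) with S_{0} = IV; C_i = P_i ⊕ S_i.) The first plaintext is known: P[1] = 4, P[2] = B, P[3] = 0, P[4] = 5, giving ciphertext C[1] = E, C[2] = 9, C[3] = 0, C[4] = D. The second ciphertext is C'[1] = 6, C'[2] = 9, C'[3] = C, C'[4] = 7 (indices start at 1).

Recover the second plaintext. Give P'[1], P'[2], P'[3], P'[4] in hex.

P'[1] = C, P'[2] = B, P'[3] = C, P'[4] = F

In OFB with a reused IV, both messages share the same keystream S_i, so C_i ⊕ C'_i = P_i ⊕ P'_i and thus P'_i = P_i ⊕ C_i ⊕ C'_i.
P'[1]: 4 ⊕ E ⊕ 6 = C.
P'[2]: B ⊕ 9 ⊕ 9 = B.
P'[3]: 0 ⊕ 0 ⊕ C = C.
P'[4]: 5 ⊕ D ⊕ 7 = F.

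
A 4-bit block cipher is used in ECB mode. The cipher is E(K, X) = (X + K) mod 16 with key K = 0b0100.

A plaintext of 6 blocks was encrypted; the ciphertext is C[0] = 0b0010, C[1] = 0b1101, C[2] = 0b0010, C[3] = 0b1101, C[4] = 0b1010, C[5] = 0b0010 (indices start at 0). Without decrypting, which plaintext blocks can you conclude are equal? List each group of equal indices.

P[0] = P[2] = P[5]; P[1] = P[3]

ECB encrypts each block independently with the same key, so equal ciphertext blocks imply equal plaintext blocks.
C[0] = C[2] = C[5] = 0b0010, so P[0] = P[2] = P[5].
C[1] = C[3] = 0b1101, so P[1] = P[3].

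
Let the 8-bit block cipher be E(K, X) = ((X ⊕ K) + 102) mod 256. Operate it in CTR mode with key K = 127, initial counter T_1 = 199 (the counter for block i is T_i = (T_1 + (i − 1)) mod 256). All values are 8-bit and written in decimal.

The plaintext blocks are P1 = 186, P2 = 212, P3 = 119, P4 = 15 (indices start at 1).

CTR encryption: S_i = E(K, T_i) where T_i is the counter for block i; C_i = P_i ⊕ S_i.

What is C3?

C1: T = 199, S = E(K, T) = 30; 186 ⊕ 30 = 164.
C2: T = 200, S = E(K, T) = 29; 212 ⊕ 29 = 201.
C3: T = 201, S = E(K, T) = 28; 119 ⊕ 28 = 107.

C3 = 107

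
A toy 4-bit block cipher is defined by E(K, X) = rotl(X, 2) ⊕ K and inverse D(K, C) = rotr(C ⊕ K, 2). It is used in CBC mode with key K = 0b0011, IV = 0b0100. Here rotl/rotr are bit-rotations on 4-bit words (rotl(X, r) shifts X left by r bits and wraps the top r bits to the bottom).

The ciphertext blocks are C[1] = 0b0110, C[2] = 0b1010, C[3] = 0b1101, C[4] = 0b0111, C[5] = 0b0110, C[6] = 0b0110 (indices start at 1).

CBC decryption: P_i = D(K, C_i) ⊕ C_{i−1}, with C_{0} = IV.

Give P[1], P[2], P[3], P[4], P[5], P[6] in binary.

P[1] = 0b0001, P[2] = 0b0000, P[3] = 0b0001, P[4] = 0b1100, P[5] = 0b0010, P[6] = 0b0011

P[1]: D(K, 0b0110) = 0b0101; 0b0101 ⊕ 0b0100 = 0b0001.
P[2]: D(K, 0b1010) = 0b0110; 0b0110 ⊕ 0b0110 = 0b0000.
P[3]: D(K, 0b1101) = 0b1011; 0b1011 ⊕ 0b1010 = 0b0001.
P[4]: D(K, 0b0111) = 0b0001; 0b0001 ⊕ 0b1101 = 0b1100.
P[5]: D(K, 0b0110) = 0b0101; 0b0101 ⊕ 0b0111 = 0b0010.
P[6]: D(K, 0b0110) = 0b0101; 0b0101 ⊕ 0b0110 = 0b0011.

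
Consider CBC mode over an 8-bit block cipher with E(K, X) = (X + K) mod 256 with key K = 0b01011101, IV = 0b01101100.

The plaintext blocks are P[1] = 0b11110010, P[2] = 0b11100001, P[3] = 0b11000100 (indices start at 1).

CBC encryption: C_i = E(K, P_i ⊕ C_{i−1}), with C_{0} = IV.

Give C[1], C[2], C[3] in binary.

C[1]: P[1] ⊕ 0b01101100 = 0b10011110; E(K, 0b10011110) = 0b11111011.
C[2]: P[2] ⊕ 0b11111011 = 0b00011010; E(K, 0b00011010) = 0b01110111.
C[3]: P[3] ⊕ 0b01110111 = 0b10110011; E(K, 0b10110011) = 0b00010000.

C[1] = 0b11111011, C[2] = 0b01110111, C[3] = 0b00010000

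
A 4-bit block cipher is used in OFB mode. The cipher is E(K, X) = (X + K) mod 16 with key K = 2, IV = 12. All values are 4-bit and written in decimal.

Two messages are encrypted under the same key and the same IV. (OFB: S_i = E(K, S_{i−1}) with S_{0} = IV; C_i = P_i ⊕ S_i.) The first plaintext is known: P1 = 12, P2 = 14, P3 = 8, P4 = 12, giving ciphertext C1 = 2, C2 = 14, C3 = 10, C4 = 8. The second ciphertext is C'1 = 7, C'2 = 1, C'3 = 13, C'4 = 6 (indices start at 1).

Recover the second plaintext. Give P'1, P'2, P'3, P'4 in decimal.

In OFB with a reused IV, both messages share the same keystream S_i, so C_i ⊕ C'_i = P_i ⊕ P'_i and thus P'_i = P_i ⊕ C_i ⊕ C'_i.
P'1: 12 ⊕ 2 ⊕ 7 = 9.
P'2: 14 ⊕ 14 ⊕ 1 = 1.
P'3: 8 ⊕ 10 ⊕ 13 = 15.
P'4: 12 ⊕ 8 ⊕ 6 = 2.

P'1 = 9, P'2 = 1, P'3 = 15, P'4 = 2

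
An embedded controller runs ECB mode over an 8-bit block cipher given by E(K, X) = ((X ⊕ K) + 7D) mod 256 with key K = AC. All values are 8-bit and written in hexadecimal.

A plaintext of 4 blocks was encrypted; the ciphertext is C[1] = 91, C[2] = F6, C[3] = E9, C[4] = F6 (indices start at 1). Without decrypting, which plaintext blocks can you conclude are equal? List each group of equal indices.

ECB encrypts each block independently with the same key, so equal ciphertext blocks imply equal plaintext blocks.
C[2] = C[4] = F6, so P[2] = P[4].

P[2] = P[4]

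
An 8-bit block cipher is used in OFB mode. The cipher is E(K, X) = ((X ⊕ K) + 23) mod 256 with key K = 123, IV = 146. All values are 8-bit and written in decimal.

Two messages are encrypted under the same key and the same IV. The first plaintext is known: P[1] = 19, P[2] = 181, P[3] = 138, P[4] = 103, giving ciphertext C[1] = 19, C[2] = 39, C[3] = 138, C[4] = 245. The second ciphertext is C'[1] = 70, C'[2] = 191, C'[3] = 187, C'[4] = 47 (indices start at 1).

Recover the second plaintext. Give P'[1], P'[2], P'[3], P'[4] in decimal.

In OFB with a reused IV, both messages share the same keystream S_i, so C_i ⊕ C'_i = P_i ⊕ P'_i and thus P'_i = P_i ⊕ C_i ⊕ C'_i.
P'[1]: 19 ⊕ 19 ⊕ 70 = 70.
P'[2]: 181 ⊕ 39 ⊕ 191 = 45.
P'[3]: 138 ⊕ 138 ⊕ 187 = 187.
P'[4]: 103 ⊕ 245 ⊕ 47 = 189.

P'[1] = 70, P'[2] = 45, P'[3] = 187, P'[4] = 189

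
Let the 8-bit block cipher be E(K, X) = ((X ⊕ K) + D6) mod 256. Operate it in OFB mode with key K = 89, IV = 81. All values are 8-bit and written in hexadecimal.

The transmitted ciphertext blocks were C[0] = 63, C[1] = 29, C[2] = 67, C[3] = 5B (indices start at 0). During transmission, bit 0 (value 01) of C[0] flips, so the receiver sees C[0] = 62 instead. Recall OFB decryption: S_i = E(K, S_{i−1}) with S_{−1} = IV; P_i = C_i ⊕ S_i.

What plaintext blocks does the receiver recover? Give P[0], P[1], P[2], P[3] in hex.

P[0] = BC, P[1] = 04, P[2] = 1D, P[3] = 92

Only C[0] changed, to 62. In OFB, a change in C_i flips the same bit in P_i only; the keystream is unaffected. Decrypting the received ciphertext:
P[0]: S = E(K, 81) = DE; 62 ⊕ DE = BC.
P[1]: S = E(K, DE) = 2D; 29 ⊕ 2D = 04.
P[2]: S = E(K, 2D) = 7A; 67 ⊕ 7A = 1D.
P[3]: S = E(K, 7A) = C9; 5B ⊕ C9 = 92.
Blocks that differ from the original plaintext: P[0].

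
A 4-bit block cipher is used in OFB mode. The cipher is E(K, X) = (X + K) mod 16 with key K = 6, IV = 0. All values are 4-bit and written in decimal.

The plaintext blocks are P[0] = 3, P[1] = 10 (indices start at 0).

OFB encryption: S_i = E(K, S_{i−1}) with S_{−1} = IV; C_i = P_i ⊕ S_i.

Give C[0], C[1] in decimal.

C[0]: S = E(K, 0) = 6; 3 ⊕ 6 = 5.
C[1]: S = E(K, 6) = 12; 10 ⊕ 12 = 6.

C[0] = 5, C[1] = 6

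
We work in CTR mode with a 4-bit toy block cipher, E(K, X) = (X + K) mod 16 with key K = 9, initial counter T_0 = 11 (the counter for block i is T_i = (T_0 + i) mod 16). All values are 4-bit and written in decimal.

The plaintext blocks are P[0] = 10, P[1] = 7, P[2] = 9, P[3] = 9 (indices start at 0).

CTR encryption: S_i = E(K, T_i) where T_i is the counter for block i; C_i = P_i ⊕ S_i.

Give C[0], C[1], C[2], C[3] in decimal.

C[0]: T = 11, S = E(K, T) = 4; 10 ⊕ 4 = 14.
C[1]: T = 12, S = E(K, T) = 5; 7 ⊕ 5 = 2.
C[2]: T = 13, S = E(K, T) = 6; 9 ⊕ 6 = 15.
C[3]: T = 14, S = E(K, T) = 7; 9 ⊕ 7 = 14.

C[0] = 14, C[1] = 2, C[2] = 15, C[3] = 14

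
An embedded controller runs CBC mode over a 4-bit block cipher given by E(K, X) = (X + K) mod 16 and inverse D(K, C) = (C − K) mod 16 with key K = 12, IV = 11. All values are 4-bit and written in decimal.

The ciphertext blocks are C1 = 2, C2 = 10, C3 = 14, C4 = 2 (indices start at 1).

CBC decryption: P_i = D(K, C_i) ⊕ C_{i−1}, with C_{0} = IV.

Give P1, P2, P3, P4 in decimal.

P1: D(K, 2) = 6; 6 ⊕ 11 = 13.
P2: D(K, 10) = 14; 14 ⊕ 2 = 12.
P3: D(K, 14) = 2; 2 ⊕ 10 = 8.
P4: D(K, 2) = 6; 6 ⊕ 14 = 8.

P1 = 13, P2 = 12, P3 = 8, P4 = 8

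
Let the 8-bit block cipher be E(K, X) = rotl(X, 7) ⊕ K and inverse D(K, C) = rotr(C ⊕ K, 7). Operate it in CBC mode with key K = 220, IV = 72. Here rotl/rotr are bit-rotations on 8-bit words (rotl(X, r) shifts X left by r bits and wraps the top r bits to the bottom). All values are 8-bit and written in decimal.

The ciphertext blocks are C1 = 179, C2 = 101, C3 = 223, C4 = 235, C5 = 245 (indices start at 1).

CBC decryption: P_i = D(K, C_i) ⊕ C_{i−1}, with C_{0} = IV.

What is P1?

P1: D(K, 179) = 222; 222 ⊕ 72 = 150.

P1 = 150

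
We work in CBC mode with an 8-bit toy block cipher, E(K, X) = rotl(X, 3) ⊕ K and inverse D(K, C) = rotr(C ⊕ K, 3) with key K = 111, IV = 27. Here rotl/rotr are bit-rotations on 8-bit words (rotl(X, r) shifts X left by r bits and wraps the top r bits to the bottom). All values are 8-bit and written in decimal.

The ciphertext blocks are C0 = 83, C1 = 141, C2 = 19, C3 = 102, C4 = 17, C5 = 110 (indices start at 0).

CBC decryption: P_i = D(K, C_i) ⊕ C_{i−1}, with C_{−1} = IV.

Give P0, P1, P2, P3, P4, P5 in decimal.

P0: D(K, 83) = 135; 135 ⊕ 27 = 156.
P1: D(K, 141) = 92; 92 ⊕ 83 = 15.
P2: D(K, 19) = 143; 143 ⊕ 141 = 2.
P3: D(K, 102) = 33; 33 ⊕ 19 = 50.
P4: D(K, 17) = 207; 207 ⊕ 102 = 169.
P5: D(K, 110) = 32; 32 ⊕ 17 = 49.

P0 = 156, P1 = 15, P2 = 2, P3 = 50, P4 = 169, P5 = 49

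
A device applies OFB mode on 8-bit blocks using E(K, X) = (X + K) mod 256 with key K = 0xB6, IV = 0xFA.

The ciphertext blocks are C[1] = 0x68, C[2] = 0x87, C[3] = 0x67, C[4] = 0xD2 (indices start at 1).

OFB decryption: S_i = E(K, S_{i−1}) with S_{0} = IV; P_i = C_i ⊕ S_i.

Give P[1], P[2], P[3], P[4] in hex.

P[1] = 0xD8, P[2] = 0xE1, P[3] = 0x7B, P[4] = 0x00

P[1]: S = E(K, 0xFA) = 0xB0; 0x68 ⊕ 0xB0 = 0xD8.
P[2]: S = E(K, 0xB0) = 0x66; 0x87 ⊕ 0x66 = 0xE1.
P[3]: S = E(K, 0x66) = 0x1C; 0x67 ⊕ 0x1C = 0x7B.
P[4]: S = E(K, 0x1C) = 0xD2; 0xD2 ⊕ 0xD2 = 0x00.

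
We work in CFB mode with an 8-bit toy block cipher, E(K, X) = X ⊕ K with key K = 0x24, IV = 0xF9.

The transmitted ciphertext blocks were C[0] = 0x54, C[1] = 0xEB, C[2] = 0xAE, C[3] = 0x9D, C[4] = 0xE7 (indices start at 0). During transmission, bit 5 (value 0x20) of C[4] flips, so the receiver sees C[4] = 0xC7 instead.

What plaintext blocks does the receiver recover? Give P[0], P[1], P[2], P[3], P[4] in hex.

CFB decryption: P_i = C_i ⊕ E(K, C_{i−1}), with C_{−1} = IV.
Only C[4] changed, to 0xC7. In CFB, a change in C_i flips the same bit in P_i and garbles P_{i+1}. Decrypting the received ciphertext:
P[0]: E(K, 0xF9) = 0xDD; 0x54 ⊕ 0xDD = 0x89.
P[1]: E(K, 0x54) = 0x70; 0xEB ⊕ 0x70 = 0x9B.
P[2]: E(K, 0xEB) = 0xCF; 0xAE ⊕ 0xCF = 0x61.
P[3]: E(K, 0xAE) = 0x8A; 0x9D ⊕ 0x8A = 0x17.
P[4]: E(K, 0x9D) = 0xB9; 0xC7 ⊕ 0xB9 = 0x7E.
Blocks that differ from the original plaintext: P[4].

P[0] = 0x89, P[1] = 0x9B, P[2] = 0x61, P[3] = 0x17, P[4] = 0x7E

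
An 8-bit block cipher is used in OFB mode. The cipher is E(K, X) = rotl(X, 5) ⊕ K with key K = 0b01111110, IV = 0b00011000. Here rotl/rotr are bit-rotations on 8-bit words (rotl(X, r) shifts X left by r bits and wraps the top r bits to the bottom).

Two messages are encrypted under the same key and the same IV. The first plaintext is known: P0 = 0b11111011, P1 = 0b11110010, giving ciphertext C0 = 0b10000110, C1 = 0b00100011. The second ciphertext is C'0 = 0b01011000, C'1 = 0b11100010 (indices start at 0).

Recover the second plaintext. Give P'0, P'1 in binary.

P'0 = 0b00100101, P'1 = 0b00110011

In OFB with a reused IV, both messages share the same keystream S_i, so C_i ⊕ C'_i = P_i ⊕ P'_i and thus P'_i = P_i ⊕ C_i ⊕ C'_i.
P'0: 0b11111011 ⊕ 0b10000110 ⊕ 0b01011000 = 0b00100101.
P'1: 0b11110010 ⊕ 0b00100011 ⊕ 0b11100010 = 0b00110011.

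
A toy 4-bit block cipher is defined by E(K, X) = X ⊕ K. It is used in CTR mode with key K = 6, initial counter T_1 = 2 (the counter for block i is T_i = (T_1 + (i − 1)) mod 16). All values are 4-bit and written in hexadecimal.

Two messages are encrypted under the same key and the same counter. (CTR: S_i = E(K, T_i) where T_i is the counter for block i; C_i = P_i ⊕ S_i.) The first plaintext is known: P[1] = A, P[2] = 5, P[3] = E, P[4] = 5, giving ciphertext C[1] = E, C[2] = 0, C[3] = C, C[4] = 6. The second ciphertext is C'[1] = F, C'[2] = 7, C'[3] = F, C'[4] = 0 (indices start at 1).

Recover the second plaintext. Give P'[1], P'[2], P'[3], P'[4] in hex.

In CTR with a reused counter, both messages share the same keystream S_i, so C_i ⊕ C'_i = P_i ⊕ P'_i and thus P'_i = P_i ⊕ C_i ⊕ C'_i.
P'[1]: A ⊕ E ⊕ F = B.
P'[2]: 5 ⊕ 0 ⊕ 7 = 2.
P'[3]: E ⊕ C ⊕ F = D.
P'[4]: 5 ⊕ 6 ⊕ 0 = 3.

P'[1] = B, P'[2] = 2, P'[3] = D, P'[4] = 3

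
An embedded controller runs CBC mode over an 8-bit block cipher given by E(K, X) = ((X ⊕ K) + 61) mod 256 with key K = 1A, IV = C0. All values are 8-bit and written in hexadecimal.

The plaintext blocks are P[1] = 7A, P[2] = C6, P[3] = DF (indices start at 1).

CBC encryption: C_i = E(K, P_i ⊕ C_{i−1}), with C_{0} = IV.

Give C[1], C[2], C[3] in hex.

C[1] = 01, C[2] = 3E, C[3] = 5C

C[1]: P[1] ⊕ C0 = BA; E(K, BA) = 01.
C[2]: P[2] ⊕ 01 = C7; E(K, C7) = 3E.
C[3]: P[3] ⊕ 3E = E1; E(K, E1) = 5C.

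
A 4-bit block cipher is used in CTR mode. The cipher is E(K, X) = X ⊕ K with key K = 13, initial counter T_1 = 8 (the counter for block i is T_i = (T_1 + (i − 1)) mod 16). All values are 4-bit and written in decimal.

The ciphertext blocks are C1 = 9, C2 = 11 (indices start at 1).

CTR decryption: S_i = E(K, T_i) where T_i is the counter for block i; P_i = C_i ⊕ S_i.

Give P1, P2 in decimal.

P1: T = 8, S = E(K, T) = 5; 9 ⊕ 5 = 12.
P2: T = 9, S = E(K, T) = 4; 11 ⊕ 4 = 15.

P1 = 12, P2 = 15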